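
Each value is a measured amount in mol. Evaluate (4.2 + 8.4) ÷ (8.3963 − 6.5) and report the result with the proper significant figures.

6.6

4.2 + 8.4 = 12.6, limited to 1 d.p. → 3 s.f.; 8.3963 − 6.5 = 1.8963, limited to 1 d.p. → 2 s.f.
Carrying full precision, 12.6 ÷ 1.8963 = 6.64451827243…; keep min(3, 2) = 2 s.f.
Rounded to 2 significant figures: 6.6.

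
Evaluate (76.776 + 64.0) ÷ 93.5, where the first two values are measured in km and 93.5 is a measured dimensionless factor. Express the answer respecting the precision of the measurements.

1.51 km

76.776 km + 64.0 km = 140.776 km; the sum is limited to 1 decimal place (4 s.f.).
Carrying full precision, 140.776 ÷ 93.5 = 1.50562566845… km; 93.5 has 3 s.f., so the result keeps min(4, 3) = 3 s.f.
Rounded to 3 significant figures: 1.51 km.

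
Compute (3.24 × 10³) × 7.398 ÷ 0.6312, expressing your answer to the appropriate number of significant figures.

(3.24 × 10³) × 7.398 ÷ 0.6312 = 37974.5247148…
Multiplication/division keeps the fewest significant figures: 3.24 × 10³ → 3 s.f., 7.398 → 4 s.f., 0.6312 → 4 s.f.; limit is 3.
Rounded to 3 significant figures: 3.80 × 10⁴.

3.80 × 10⁴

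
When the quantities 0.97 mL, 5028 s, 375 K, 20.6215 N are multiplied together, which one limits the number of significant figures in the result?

0.97 mL

0.97 mL → 2 s.f.; 5028 s → 4 s.f.; 375 K → 3 s.f.; 20.6215 N → 6 s.f.
The fewest is 2 significant figures, from 0.97 mL.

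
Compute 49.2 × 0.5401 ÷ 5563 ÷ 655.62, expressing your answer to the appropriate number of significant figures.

7.29 × 10^-6

49.2 × 0.5401 ÷ 5563 ÷ 655.62 = 0.00000728581310635…
Multiplication/division keeps the fewest significant figures: 49.2 → 3 s.f., 0.5401 → 4 s.f., 5563 → 4 s.f., 655.62 → 5 s.f.; limit is 3.
Rounded to 3 significant figures: 7.29 × 10^-6.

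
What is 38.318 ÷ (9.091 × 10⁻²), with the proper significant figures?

38.318 ÷ (9.091 × 10⁻²) = 421.493785062…
Multiplication/division keeps the fewest significant figures: 38.318 → 5 s.f., 9.091 × 10⁻² → 4 s.f.; limit is 4.
Rounded to 4 significant figures: 421.5.

421.5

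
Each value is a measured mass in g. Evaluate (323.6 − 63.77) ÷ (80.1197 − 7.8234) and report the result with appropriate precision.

323.6 − 63.77 = 259.83, limited to 1 d.p. → 4 s.f.; 80.1197 − 7.8234 = 72.2963, limited to 4 d.p. → 6 s.f.
Carrying full precision, 259.83 ÷ 72.2963 = 3.59395985687…; keep min(4, 6) = 4 s.f.
Rounded to 4 significant figures: 3.594.

3.594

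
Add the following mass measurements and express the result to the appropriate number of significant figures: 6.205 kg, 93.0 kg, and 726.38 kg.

825.6 kg

6.205 kg + 93.0 kg + 726.38 kg = 825.585 kg.
Addition/subtraction keeps the fewest decimal places: 6.205 → 3 decimal places, 93.0 → 1 decimal place, 726.38 → 2 decimal places; limit is 1.
Rounded to 1 decimal place: 825.6 kg.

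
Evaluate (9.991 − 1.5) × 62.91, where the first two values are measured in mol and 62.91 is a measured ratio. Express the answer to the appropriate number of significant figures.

5.3 × 10^2 mol

9.991 mol − 1.5 mol = 8.491 mol; the difference is limited to 1 decimal place (2 s.f.).
Carrying full precision, 8.491 × 62.91 = 534.16881 mol; 62.91 has 4 s.f., so the result keeps min(2, 4) = 2 s.f.
Rounded to 2 significant figures: 5.3 × 10^2 mol.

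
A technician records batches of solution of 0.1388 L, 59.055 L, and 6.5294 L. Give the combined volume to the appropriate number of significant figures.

0.1388 L + 59.055 L + 6.5294 L = 65.7232 L.
Addition/subtraction keeps the fewest decimal places: 0.1388 → 4 decimal places, 59.055 → 3 decimal places, 6.5294 → 4 decimal places; limit is 3.
Rounded to 3 decimal places: 65.723 L.

65.723 L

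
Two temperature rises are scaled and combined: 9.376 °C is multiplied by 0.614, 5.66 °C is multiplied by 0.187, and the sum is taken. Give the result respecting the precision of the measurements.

6.82 °C

9.376 × 0.614 = 5.756864 → 5.76 °C (3 s.f., last digit at the 10^-2 place).
5.66 × 0.187 = 1.05842 → 1.06 °C (3 s.f., last digit at the 10^-2 place).
Sum: 6.815284 °C; keep the coarser place, 10^-2.
Result: 6.82 °C.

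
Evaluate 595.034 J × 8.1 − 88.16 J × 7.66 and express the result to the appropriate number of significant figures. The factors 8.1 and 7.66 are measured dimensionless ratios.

4.1 × 10^3 J

595.034 × 8.1 = 4819.7754 → 4.8 × 10^3 J (2 s.f., last digit at the 10^2 place).
88.16 × 7.66 = 675.3056 → 675 J (3 s.f., last digit at the 10^0 place).
Difference: 4144.4698 J; keep the coarser place, 10^2.
Result: 4.1 × 10^3 J.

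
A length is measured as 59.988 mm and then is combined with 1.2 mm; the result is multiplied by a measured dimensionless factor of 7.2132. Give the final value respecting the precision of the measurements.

59.988 mm + 1.2 mm = 61.188 mm; the sum is limited to 1 decimal place (3 s.f.).
Carrying full precision, 61.188 × 7.2132 = 441.3612816 mm; 7.2132 has 5 s.f., so the result keeps min(3, 5) = 3 s.f.
Rounded to 3 significant figures: 441 mm.

441 mm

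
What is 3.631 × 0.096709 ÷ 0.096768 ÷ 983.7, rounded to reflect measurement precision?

3.631 × 0.096709 ÷ 0.096768 ÷ 983.7 = 0.00368891548099…
Multiplication/division keeps the fewest significant figures: 3.631 → 4 s.f., 0.096709 → 5 s.f., 0.096768 → 5 s.f., 983.7 → 4 s.f.; limit is 4.
Rounded to 4 significant figures: 0.003689.

0.003689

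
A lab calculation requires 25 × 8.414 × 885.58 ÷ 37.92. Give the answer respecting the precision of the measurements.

25 × 8.414 × 885.58 ÷ 37.92 = 4912.49348629…
Multiplication/division keeps the fewest significant figures: 25 → 2 s.f., 8.414 → 4 s.f., 885.58 → 5 s.f., 37.92 → 4 s.f.; limit is 2.
Rounded to 2 significant figures: 4.9 × 10^3.

4.9 × 10^3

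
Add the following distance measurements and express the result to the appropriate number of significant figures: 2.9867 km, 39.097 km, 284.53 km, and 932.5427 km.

2.9867 km + 39.097 km + 284.53 km + 932.5427 km = 1259.1564 km.
Addition/subtraction keeps the fewest decimal places: 2.9867 → 4 decimal places, 39.097 → 3 decimal places, 284.53 → 2 decimal places, 932.5427 → 4 decimal places; limit is 2.
Rounded to 2 decimal places: 1259.16 km.

1259.16 km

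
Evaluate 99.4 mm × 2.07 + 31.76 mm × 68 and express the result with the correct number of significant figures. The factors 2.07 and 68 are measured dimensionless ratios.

2.4 × 10^3 mm

99.4 × 2.07 = 205.758 → 206 mm (3 s.f., last digit at the 10^0 place).
31.76 × 68 = 2159.68 → 2.2 × 10^3 mm (2 s.f., last digit at the 10^2 place).
Sum: 2365.438 mm; keep the coarser place, 10^2.
Result: 2.4 × 10^3 mm.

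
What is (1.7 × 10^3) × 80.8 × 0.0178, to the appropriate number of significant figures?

(1.7 × 10^3) × 80.8 × 0.0178 = 2445.008
Multiplication/division keeps the fewest significant figures: 1.7 × 10^3 → 2 s.f., 80.8 → 3 s.f., 0.0178 → 3 s.f.; limit is 2.
Rounded to 2 significant figures: 2.4 × 10^3.

2.4 × 10^3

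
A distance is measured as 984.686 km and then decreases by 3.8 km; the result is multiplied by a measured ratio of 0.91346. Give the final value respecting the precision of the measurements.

896.0 km

984.686 km − 3.8 km = 980.886 km; the difference is limited to 1 decimal place (4 s.f.).
Carrying full precision, 980.886 × 0.91346 = 896.00012556 km; 0.91346 has 5 s.f., so the result keeps min(4, 5) = 4 s.f.
Rounded to 4 significant figures: 896.0 km.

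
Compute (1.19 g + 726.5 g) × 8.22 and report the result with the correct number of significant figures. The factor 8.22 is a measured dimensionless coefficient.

5.98 × 10^3 g

1.19 g + 726.5 g = 727.69 g; the sum is limited to 1 decimal place (4 s.f.).
Carrying full precision, 727.69 × 8.22 = 5981.6118 g; 8.22 has 3 s.f., so the result keeps min(4, 3) = 3 s.f.
Rounded to 3 significant figures: 5.98 × 10^3 g.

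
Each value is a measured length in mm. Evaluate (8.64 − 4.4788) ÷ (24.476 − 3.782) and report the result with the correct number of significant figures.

8.64 − 4.4788 = 4.1612, limited to 2 d.p. → 3 s.f.; 24.476 − 3.782 = 20.694, limited to 3 d.p. → 5 s.f.
Carrying full precision, 4.1612 ÷ 20.694 = 0.201082439354…; keep min(3, 5) = 3 s.f.
Rounded to 3 significant figures: 0.201.

0.201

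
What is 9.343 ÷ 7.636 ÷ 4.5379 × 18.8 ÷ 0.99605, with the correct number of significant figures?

9.343 ÷ 7.636 ÷ 4.5379 × 18.8 ÷ 0.99605 = 5.089114443…
Multiplication/division keeps the fewest significant figures: 9.343 → 4 s.f., 7.636 → 4 s.f., 4.5379 → 5 s.f., 18.8 → 3 s.f., 0.99605 → 5 s.f.; limit is 3.
Rounded to 3 significant figures: 5.09.

5.09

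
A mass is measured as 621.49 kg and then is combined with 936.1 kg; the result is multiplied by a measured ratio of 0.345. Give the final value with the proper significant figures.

621.49 kg + 936.1 kg = 1557.59 kg; the sum is limited to 1 decimal place (5 s.f.).
Carrying full precision, 1557.59 × 0.345 = 537.36855 kg; 0.345 has 3 s.f., so the result keeps min(5, 3) = 3 s.f.
Rounded to 3 significant figures: 537 kg.

537 kg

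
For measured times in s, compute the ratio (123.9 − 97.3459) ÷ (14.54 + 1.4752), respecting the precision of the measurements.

1.66

123.9 − 97.3459 = 26.5541, limited to 1 d.p. → 3 s.f.; 14.54 + 1.4752 = 16.0152, limited to 2 d.p. → 4 s.f.
Carrying full precision, 26.5541 ÷ 16.0152 = 1.65805609671…; keep min(3, 4) = 3 s.f.
Rounded to 3 significant figures: 1.66.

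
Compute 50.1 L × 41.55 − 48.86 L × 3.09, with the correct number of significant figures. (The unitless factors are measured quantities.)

1.93 × 10³ L

50.1 × 41.55 = 2081.655 → 2.08 × 10³ L (3 s.f., last digit at the 10^1 place).
48.86 × 3.09 = 150.9774 → 1.51 × 10² L (3 s.f., last digit at the 10^0 place).
Difference: 1930.6776 L; keep the coarser place, 10^1.
Result: 1.93 × 10³ L.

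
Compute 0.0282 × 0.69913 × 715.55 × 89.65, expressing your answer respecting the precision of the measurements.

0.0282 × 0.69913 × 715.55 × 89.65 = 1264.72856207…
Multiplication/division keeps the fewest significant figures: 0.0282 → 3 s.f., 0.69913 → 5 s.f., 715.55 → 5 s.f., 89.65 → 4 s.f.; limit is 3.
Rounded to 3 significant figures: 1.26 × 10^3.

1.26 × 10^3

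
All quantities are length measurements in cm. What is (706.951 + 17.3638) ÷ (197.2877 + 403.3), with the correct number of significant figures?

1.206

706.951 + 17.3638 = 724.3148, limited to 3 d.p. → 6 s.f.; 197.2877 + 403.3 = 600.5877, limited to 1 d.p. → 4 s.f.
Carrying full precision, 724.3148 ÷ 600.5877 = 1.20601004649…; keep min(6, 4) = 4 s.f.
Rounded to 4 significant figures: 1.206.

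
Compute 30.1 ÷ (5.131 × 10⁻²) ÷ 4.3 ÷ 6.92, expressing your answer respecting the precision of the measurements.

30.1 ÷ (5.131 × 10⁻²) ÷ 4.3 ÷ 6.92 = 19.7146890205…
Multiplication/division keeps the fewest significant figures: 30.1 → 3 s.f., 5.131 × 10⁻² → 4 s.f., 4.3 → 2 s.f., 6.92 → 3 s.f.; limit is 2.
Rounded to 2 significant figures: 20.

20.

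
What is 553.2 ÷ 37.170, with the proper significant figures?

553.2 ÷ 37.170 = 14.8829701372…
Multiplication/division keeps the fewest significant figures: 553.2 → 4 s.f., 37.170 → 5 s.f.; limit is 4.
Rounded to 4 significant figures: 14.88.

14.88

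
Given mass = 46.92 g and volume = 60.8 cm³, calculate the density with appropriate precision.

density = 46.92 g ÷ 60.8 cm³ = 0.771710526316… g/cm³.
46.92 has 4 significant figures; 60.8 has 3.
Division/multiplication keeps the fewest: 3 significant figures.
Rounded: 0.772 g/cm³.

0.772 g/cm³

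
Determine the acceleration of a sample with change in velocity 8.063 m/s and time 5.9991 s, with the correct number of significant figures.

1.344 m/s²

acceleration = 8.063 m/s ÷ 5.9991 s = 1.34403493857… m/s².
8.063 has 4 significant figures; 5.9991 has 5.
Division/multiplication keeps the fewest: 4 significant figures.
Rounded: 1.344 m/s².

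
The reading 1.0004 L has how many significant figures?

1.0004: zeros between nonzero digits are significant.

5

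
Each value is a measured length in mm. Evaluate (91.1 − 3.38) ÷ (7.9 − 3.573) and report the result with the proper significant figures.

2.0 × 10^1

91.1 − 3.38 = 87.72, limited to 1 d.p. → 3 s.f.; 7.9 − 3.573 = 4.327, limited to 1 d.p. → 2 s.f.
Carrying full precision, 87.72 ÷ 4.327 = 20.272706263…; keep min(3, 2) = 2 s.f.
Rounded to 2 significant figures: 2.0 × 10^1.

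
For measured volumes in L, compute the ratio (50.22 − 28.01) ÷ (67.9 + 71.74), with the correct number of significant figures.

0.1591

50.22 − 28.01 = 22.21, limited to 2 d.p. → 4 s.f.; 67.9 + 71.74 = 139.64, limited to 1 d.p. → 4 s.f.
Carrying full precision, 22.21 ÷ 139.64 = 0.159051847608…; keep min(4, 4) = 4 s.f.
Rounded to 4 significant figures: 0.1591.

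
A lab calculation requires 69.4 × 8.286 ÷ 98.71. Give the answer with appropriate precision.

5.83

69.4 × 8.286 ÷ 98.71 = 5.82563468747…
Multiplication/division keeps the fewest significant figures: 69.4 → 3 s.f., 8.286 → 4 s.f., 98.71 → 4 s.f.; limit is 3.
Rounded to 3 significant figures: 5.83.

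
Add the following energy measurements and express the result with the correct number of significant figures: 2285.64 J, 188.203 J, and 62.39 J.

2285.64 J + 188.203 J + 62.39 J = 2536.233 J.
Addition/subtraction keeps the fewest decimal places: 2285.64 → 2 decimal places, 188.203 → 3 decimal places, 62.39 → 2 decimal places; limit is 2.
Rounded to 2 decimal places: 2536.23 J.

2536.23 J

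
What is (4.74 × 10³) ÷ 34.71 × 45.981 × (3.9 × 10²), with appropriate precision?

(4.74 × 10³) ÷ 34.71 × 45.981 × (3.9 × 10²) = 2448875.73034…
Multiplication/division keeps the fewest significant figures: 4.74 × 10³ → 3 s.f., 34.71 → 4 s.f., 45.981 → 5 s.f., 3.9 × 10² → 2 s.f.; limit is 2.
Rounded to 2 significant figures: 2.4 × 10⁶.

2.4 × 10⁶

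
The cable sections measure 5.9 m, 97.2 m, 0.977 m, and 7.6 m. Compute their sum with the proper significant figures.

111.7 m

5.9 m + 97.2 m + 0.977 m + 7.6 m = 111.677 m.
Addition/subtraction keeps the fewest decimal places: 5.9 → 1 decimal place, 97.2 → 1 decimal place, 0.977 → 3 decimal places, 7.6 → 1 decimal place; limit is 1.
Rounded to 1 decimal place: 111.7 m.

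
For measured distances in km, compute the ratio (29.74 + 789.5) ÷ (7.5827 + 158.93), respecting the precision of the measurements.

29.74 + 789.5 = 819.24, limited to 1 d.p. → 4 s.f.; 7.5827 + 158.93 = 166.5127, limited to 2 d.p. → 5 s.f.
Carrying full precision, 819.24 ÷ 166.5127 = 4.91998508222…; keep min(4, 5) = 4 s.f.
Rounded to 4 significant figures: 4.920.

4.920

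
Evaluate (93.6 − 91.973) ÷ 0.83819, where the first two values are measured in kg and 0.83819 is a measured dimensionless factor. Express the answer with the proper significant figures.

93.6 kg − 91.973 kg = 1.627 kg; the difference is limited to 1 decimal place (2 s.f.).
Carrying full precision, 1.627 ÷ 0.83819 = 1.94108734297… kg; 0.83819 has 5 s.f., so the result keeps min(2, 5) = 2 s.f.
Rounded to 2 significant figures: 1.9 kg.

1.9 kg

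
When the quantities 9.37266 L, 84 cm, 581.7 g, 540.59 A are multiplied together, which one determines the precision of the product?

84 cm

9.37266 L → 6 s.f.; 84 cm → 2 s.f.; 581.7 g → 4 s.f.; 540.59 A → 5 s.f.
The fewest is 2 significant figures, from 84 cm.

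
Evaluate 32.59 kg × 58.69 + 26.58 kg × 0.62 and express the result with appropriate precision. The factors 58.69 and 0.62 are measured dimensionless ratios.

32.59 × 58.69 = 1912.7071 → 1.913 × 10³ kg (4 s.f., last digit at the 10^0 place).
26.58 × 0.62 = 16.4796 → 16 kg (2 s.f., last digit at the 10^0 place).
Sum: 1929.1867 kg; keep the coarser place, 10^0.
Result: 1929 kg.

1929 kg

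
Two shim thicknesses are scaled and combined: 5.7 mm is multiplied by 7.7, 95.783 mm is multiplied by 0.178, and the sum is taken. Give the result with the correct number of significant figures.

61 mm

5.7 × 7.7 = 43.89 → 44 mm (2 s.f., last digit at the 10^0 place).
95.783 × 0.178 = 17.049374 → 17.0 mm (3 s.f., last digit at the 10^-1 place).
Sum: 60.939374 mm; keep the coarser place, 10^0.
Result: 61 mm.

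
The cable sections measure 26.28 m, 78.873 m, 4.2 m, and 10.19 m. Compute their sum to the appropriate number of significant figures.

119.5 m

26.28 m + 78.873 m + 4.2 m + 10.19 m = 119.543 m.
Addition/subtraction keeps the fewest decimal places: 26.28 → 2 decimal places, 78.873 → 3 decimal places, 4.2 → 1 decimal place, 10.19 → 2 decimal places; limit is 1.
Rounded to 1 decimal place: 119.5 m.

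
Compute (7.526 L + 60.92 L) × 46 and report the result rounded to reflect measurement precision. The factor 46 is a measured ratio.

7.526 L + 60.92 L = 68.446 L; the sum is limited to 2 decimal places (4 s.f.).
Carrying full precision, 68.446 × 46 = 3148.516 L; 46 has 2 s.f., so the result keeps min(4, 2) = 2 s.f.
Rounded to 2 significant figures: 3.1 × 10^3 L.

3.1 × 10^3 L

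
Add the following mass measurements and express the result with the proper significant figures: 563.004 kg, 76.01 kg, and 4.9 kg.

643.9 kg

563.004 kg + 76.01 kg + 4.9 kg = 643.914 kg.
Addition/subtraction keeps the fewest decimal places: 563.004 → 3 decimal places, 76.01 → 2 decimal places, 4.9 → 1 decimal place; limit is 1.
Rounded to 1 decimal place: 643.9 kg.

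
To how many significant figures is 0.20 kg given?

0.20: leading zeros are not significant; trailing zeros after a decimal point are significant.

2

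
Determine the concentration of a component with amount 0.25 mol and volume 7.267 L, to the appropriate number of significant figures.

concentration = 0.25 mol ÷ 7.267 L = 0.0344020916472… mol/L.
0.25 has 2 significant figures; 7.267 has 4.
Division/multiplication keeps the fewest: 2 significant figures.
Rounded: 0.034 mol/L.

0.034 mol/L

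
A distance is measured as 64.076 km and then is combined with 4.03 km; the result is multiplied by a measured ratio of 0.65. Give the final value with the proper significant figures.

64.076 km + 4.03 km = 68.106 km; the sum is limited to 2 decimal places (4 s.f.).
Carrying full precision, 68.106 × 0.65 = 44.2689 km; 0.65 has 2 s.f., so the result keeps min(4, 2) = 2 s.f.
Rounded to 2 significant figures: 44 km.

44 km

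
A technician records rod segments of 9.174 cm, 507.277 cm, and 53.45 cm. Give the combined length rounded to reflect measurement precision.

9.174 cm + 507.277 cm + 53.45 cm = 569.901 cm.
Addition/subtraction keeps the fewest decimal places: 9.174 → 3 decimal places, 507.277 → 3 decimal places, 53.45 → 2 decimal places; limit is 2.
Rounded to 2 decimal places: 569.90 cm.

569.90 cm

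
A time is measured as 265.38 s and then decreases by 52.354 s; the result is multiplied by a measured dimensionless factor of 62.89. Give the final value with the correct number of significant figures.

1.340 × 10^4 s

265.38 s − 52.354 s = 213.026 s; the difference is limited to 2 decimal places (5 s.f.).
Carrying full precision, 213.026 × 62.89 = 13397.20514 s; 62.89 has 4 s.f., so the result keeps min(5, 4) = 4 s.f.
Rounded to 4 significant figures: 1.340 × 10^4 s.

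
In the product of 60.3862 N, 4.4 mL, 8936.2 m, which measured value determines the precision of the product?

4.4 mL

60.3862 N → 6 s.f.; 4.4 mL → 2 s.f.; 8936.2 m → 5 s.f.
The fewest is 2 significant figures, from 4.4 mL.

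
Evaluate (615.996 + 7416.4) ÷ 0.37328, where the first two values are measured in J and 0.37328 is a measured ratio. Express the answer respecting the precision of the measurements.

21518 J

615.996 J + 7416.4 J = 8032.396 J; the sum is limited to 1 decimal place (5 s.f.).
Carrying full precision, 8032.396 ÷ 0.37328 = 21518.4204886… J; 0.37328 has 5 s.f., so the result keeps min(5, 5) = 5 s.f.
Rounded to 5 significant figures: 21518 J.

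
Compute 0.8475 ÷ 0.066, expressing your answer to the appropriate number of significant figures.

13

0.8475 ÷ 0.066 = 12.8409090909…
Multiplication/division keeps the fewest significant figures: 0.8475 → 4 s.f., 0.066 → 2 s.f.; limit is 2.
Rounded to 2 significant figures: 13.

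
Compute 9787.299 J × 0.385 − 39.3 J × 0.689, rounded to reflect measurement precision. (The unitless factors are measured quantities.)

9787.299 × 0.385 = 3768.110115 → 3.77 × 10^3 J (3 s.f., last digit at the 10^1 place).
39.3 × 0.689 = 27.0777 → 27.1 J (3 s.f., last digit at the 10^-1 place).
Difference: 3741.032415 J; keep the coarser place, 10^1.
Result: 3.74 × 10^3 J.

3.74 × 10^3 J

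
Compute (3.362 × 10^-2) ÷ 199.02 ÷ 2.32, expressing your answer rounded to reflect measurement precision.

(3.362 × 10^-2) ÷ 199.02 ÷ 2.32 = 0.0000728136836014…
Multiplication/division keeps the fewest significant figures: 3.362 × 10^-2 → 4 s.f., 199.02 → 5 s.f., 2.32 → 3 s.f.; limit is 3.
Rounded to 3 significant figures: 7.28 × 10^-5.

7.28 × 10^-5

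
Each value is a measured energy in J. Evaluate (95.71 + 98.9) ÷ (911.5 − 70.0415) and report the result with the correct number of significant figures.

95.71 + 98.9 = 194.61, limited to 1 d.p. → 4 s.f.; 911.5 − 70.0415 = 841.4585, limited to 1 d.p. → 4 s.f.
Carrying full precision, 194.61 ÷ 841.4585 = 0.231277002966…; keep min(4, 4) = 4 s.f.
Rounded to 4 significant figures: 0.2313.

0.2313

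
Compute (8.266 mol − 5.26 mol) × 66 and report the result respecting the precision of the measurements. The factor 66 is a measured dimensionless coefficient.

2.0 × 10² mol

8.266 mol − 5.26 mol = 3.006 mol; the difference is limited to 2 decimal places (3 s.f.).
Carrying full precision, 3.006 × 66 = 198.396 mol; 66 has 2 s.f., so the result keeps min(3, 2) = 2 s.f.
Rounded to 2 significant figures: 2.0 × 10² mol.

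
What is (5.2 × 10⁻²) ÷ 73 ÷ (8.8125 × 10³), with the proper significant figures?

(5.2 × 10⁻²) ÷ 73 ÷ (8.8125 × 10³) = 8.08316331487 × 10^-8…
Multiplication/division keeps the fewest significant figures: 5.2 × 10⁻² → 2 s.f., 73 → 2 s.f., 8.8125 × 10³ → 5 s.f.; limit is 2.
Rounded to 2 significant figures: 8.1 × 10⁻⁸.

8.1 × 10⁻⁸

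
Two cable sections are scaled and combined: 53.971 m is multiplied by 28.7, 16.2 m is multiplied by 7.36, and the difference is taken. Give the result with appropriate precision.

1.43 × 10^3 m

53.971 × 28.7 = 1548.9677 → 1.55 × 10^3 m (3 s.f., last digit at the 10^1 place).
16.2 × 7.36 = 119.232 → 119 m (3 s.f., last digit at the 10^0 place).
Difference: 1429.7357 m; keep the coarser place, 10^1.
Result: 1.43 × 10^3 m.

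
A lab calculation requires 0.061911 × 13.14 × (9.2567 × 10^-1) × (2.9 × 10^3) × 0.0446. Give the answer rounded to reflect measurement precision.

0.061911 × 13.14 × (9.2567 × 10^-1) × (2.9 × 10^3) × 0.0446 = 97.398491284…
Multiplication/division keeps the fewest significant figures: 0.061911 → 5 s.f., 13.14 → 4 s.f., 9.2567 × 10^-1 → 5 s.f., 2.9 × 10^3 → 2 s.f., 0.0446 → 3 s.f.; limit is 2.
Rounded to 2 significant figures: 97.

97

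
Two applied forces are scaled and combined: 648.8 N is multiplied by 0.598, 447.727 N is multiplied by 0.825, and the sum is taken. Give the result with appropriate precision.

648.8 × 0.598 = 387.9824 → 3.88 × 10² N (3 s.f., last digit at the 10^0 place).
447.727 × 0.825 = 369.374775 → 369 N (3 s.f., last digit at the 10^0 place).
Sum: 757.357175 N; keep the coarser place, 10^0.
Result: 757 N.

757 N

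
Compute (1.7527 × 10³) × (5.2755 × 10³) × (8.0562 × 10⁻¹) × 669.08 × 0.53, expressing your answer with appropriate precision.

2.6 × 10⁹

(1.7527 × 10³) × (5.2755 × 10³) × (8.0562 × 10⁻¹) × 669.08 × 0.53 = 2.64152892836 × 10^9…
Multiplication/division keeps the fewest significant figures: 1.7527 × 10³ → 5 s.f., 5.2755 × 10³ → 5 s.f., 8.0562 × 10⁻¹ → 5 s.f., 669.08 → 5 s.f., 0.53 → 2 s.f.; limit is 2.
Rounded to 2 significant figures: 2.6 × 10⁹.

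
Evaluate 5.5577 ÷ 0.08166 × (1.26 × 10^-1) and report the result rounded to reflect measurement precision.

8.58

5.5577 ÷ 0.08166 × (1.26 × 10^-1) = 8.57543717855…
Multiplication/division keeps the fewest significant figures: 5.5577 → 5 s.f., 0.08166 → 4 s.f., 1.26 × 10^-1 → 3 s.f.; limit is 3.
Rounded to 3 significant figures: 8.58.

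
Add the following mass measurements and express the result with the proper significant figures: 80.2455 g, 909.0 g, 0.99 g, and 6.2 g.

80.2455 g + 909.0 g + 0.99 g + 6.2 g = 996.4355 g.
Addition/subtraction keeps the fewest decimal places: 80.2455 → 4 decimal places, 909.0 → 1 decimal place, 0.99 → 2 decimal places, 6.2 → 1 decimal place; limit is 1.
Rounded to 1 decimal place: 996.4 g.

996.4 g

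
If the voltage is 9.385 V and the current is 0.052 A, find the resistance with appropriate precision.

resistance = 9.385 V ÷ 0.052 A = 180.480769231… Ω.
9.385 has 4 significant figures; 0.052 has 2.
Division/multiplication keeps the fewest: 2 significant figures.
Rounded: 1.8 × 10^2 Ω.

1.8 × 10^2 Ω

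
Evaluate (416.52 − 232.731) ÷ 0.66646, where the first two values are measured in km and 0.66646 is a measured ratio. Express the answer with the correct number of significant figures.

416.52 km − 232.731 km = 183.789 km; the difference is limited to 2 decimal places (5 s.f.).
Carrying full precision, 183.789 ÷ 0.66646 = 275.768988386… km; 0.66646 has 5 s.f., so the result keeps min(5, 5) = 5 s.f.
Rounded to 5 significant figures: 275.77 km.

275.77 km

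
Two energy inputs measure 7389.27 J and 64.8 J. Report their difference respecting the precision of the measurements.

7324.5 J

7389.27 J − 64.8 J = 7324.47 J.
Addition/subtraction keeps the fewest decimal places: 7389.27 → 2 decimal places, 64.8 → 1 decimal place; limit is 1.
Rounded to 1 decimal place: 7324.5 J.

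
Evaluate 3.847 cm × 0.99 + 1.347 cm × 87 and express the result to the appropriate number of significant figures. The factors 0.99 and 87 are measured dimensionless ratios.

3.847 × 0.99 = 3.80853 → 3.8 cm (2 s.f., last digit at the 10^-1 place).
1.347 × 87 = 117.189 → 1.2 × 10² cm (2 s.f., last digit at the 10^1 place).
Sum: 120.99753 cm; keep the coarser place, 10^1.
Result: 1.2 × 10² cm.

1.2 × 10² cm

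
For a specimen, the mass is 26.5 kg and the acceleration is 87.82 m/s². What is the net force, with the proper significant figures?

2.33 × 10^3 N

net force = 26.5 kg × 87.82 m/s² = 2327.23 N.
26.5 has 3 significant figures; 87.82 has 4.
Division/multiplication keeps the fewest: 3 significant figures.
Rounded: 2.33 × 10^3 N.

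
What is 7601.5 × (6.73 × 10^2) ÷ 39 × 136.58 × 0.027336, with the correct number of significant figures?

7601.5 × (6.73 × 10^2) ÷ 39 × 136.58 × 0.027336 = 489747.052837…
Multiplication/division keeps the fewest significant figures: 7601.5 → 5 s.f., 6.73 × 10^2 → 3 s.f., 39 → 2 s.f., 136.58 → 5 s.f., 0.027336 → 5 s.f.; limit is 2.
Rounded to 2 significant figures: 4.9 × 10^5.

4.9 × 10^5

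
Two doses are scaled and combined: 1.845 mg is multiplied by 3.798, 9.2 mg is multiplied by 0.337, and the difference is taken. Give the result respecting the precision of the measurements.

1.845 × 3.798 = 7.00731 → 7.007 mg (4 s.f., last digit at the 10^-3 place).
9.2 × 0.337 = 3.1004 → 3.1 mg (2 s.f., last digit at the 10^-1 place).
Difference: 3.90691 mg; keep the coarser place, 10^-1.
Result: 3.9 mg.

3.9 mg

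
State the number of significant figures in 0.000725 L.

0.000725: leading zeros are not significant.

3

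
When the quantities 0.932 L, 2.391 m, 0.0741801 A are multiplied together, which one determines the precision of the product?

0.932 L

0.932 L → 3 s.f.; 2.391 m → 4 s.f.; 0.0741801 A → 6 s.f.
The fewest is 3 significant figures, from 0.932 L.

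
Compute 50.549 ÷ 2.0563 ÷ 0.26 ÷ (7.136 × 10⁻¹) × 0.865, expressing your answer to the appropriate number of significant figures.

50.549 ÷ 2.0563 ÷ 0.26 ÷ (7.136 × 10⁻¹) × 0.865 = 114.607756492…
Multiplication/division keeps the fewest significant figures: 50.549 → 5 s.f., 2.0563 → 5 s.f., 0.26 → 2 s.f., 7.136 × 10⁻¹ → 4 s.f., 0.865 → 3 s.f.; limit is 2.
Rounded to 2 significant figures: 1.1 × 10².

1.1 × 10²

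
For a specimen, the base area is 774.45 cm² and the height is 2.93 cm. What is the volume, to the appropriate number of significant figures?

volume = 774.45 cm² × 2.93 cm = 2269.1385 cm³.
774.45 has 5 significant figures; 2.93 has 3.
Division/multiplication keeps the fewest: 3 significant figures.
Rounded: 2.27 × 10³ cm³.

2.27 × 10³ cm³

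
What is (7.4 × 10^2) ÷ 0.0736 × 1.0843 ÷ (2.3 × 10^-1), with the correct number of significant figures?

(7.4 × 10^2) ÷ 0.0736 × 1.0843 ÷ (2.3 × 10^-1) = 47399.6928166…
Multiplication/division keeps the fewest significant figures: 7.4 × 10^2 → 2 s.f., 0.0736 → 3 s.f., 1.0843 → 5 s.f., 2.3 × 10^-1 → 2 s.f.; limit is 2.
Rounded to 2 significant figures: 4.7 × 10^4.

4.7 × 10^4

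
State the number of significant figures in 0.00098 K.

0.00098: leading zeros are not significant.

2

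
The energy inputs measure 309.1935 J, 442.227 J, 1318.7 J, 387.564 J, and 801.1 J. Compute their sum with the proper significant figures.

3258.8 J

309.1935 J + 442.227 J + 1318.7 J + 387.564 J + 801.1 J = 3258.7845 J.
Addition/subtraction keeps the fewest decimal places: 309.1935 → 4 decimal places, 442.227 → 3 decimal places, 1318.7 → 1 decimal place, 387.564 → 3 decimal places, 801.1 → 1 decimal place; limit is 1.
Rounded to 1 decimal place: 3258.8 J.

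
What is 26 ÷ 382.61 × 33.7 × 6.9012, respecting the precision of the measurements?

16

26 ÷ 382.61 × 33.7 × 6.9012 = 15.8041646585…
Multiplication/division keeps the fewest significant figures: 26 → 2 s.f., 382.61 → 5 s.f., 33.7 → 3 s.f., 6.9012 → 5 s.f.; limit is 2.
Rounded to 2 significant figures: 16.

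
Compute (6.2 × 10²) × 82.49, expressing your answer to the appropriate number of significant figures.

5.1 × 10⁴

(6.2 × 10²) × 82.49 = 51143.8
Multiplication/division keeps the fewest significant figures: 6.2 × 10² → 2 s.f., 82.49 → 4 s.f.; limit is 2.
Rounded to 2 significant figures: 5.1 × 10⁴.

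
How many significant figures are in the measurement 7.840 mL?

4

7.840: trailing zeros after a decimal point are significant.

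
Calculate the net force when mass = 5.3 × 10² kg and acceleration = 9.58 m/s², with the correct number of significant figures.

5.1 × 10³ N

net force = 5.3 × 10² kg × 9.58 m/s² = 5077.4 N.
5.3 × 10² has 2 significant figures; 9.58 has 3.
Division/multiplication keeps the fewest: 2 significant figures.
Rounded: 5.1 × 10³ N.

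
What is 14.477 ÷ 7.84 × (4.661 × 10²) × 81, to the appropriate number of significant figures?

7.0 × 10⁴

14.477 ÷ 7.84 × (4.661 × 10²) × 81 = 69715.0645026…
Multiplication/division keeps the fewest significant figures: 14.477 → 5 s.f., 7.84 → 3 s.f., 4.661 × 10² → 4 s.f., 81 → 2 s.f.; limit is 2.
Rounded to 2 significant figures: 7.0 × 10⁴.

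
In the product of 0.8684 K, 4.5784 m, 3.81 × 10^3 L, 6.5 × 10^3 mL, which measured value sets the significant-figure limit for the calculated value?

6.5 × 10^3 mL

0.8684 K → 4 s.f.; 4.5784 m → 5 s.f.; 3.81 × 10^3 L → 3 s.f.; 6.5 × 10^3 mL → 2 s.f.
The fewest is 2 significant figures, from 6.5 × 10^3 mL.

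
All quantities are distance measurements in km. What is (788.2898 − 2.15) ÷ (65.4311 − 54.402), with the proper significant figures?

71.279

788.2898 − 2.15 = 786.1398, limited to 2 d.p. → 5 s.f.; 65.4311 − 54.402 = 11.0291, limited to 3 d.p. → 5 s.f.
Carrying full precision, 786.1398 ÷ 11.0291 = 71.278690011…; keep min(5, 5) = 5 s.f.
Rounded to 5 significant figures: 71.279.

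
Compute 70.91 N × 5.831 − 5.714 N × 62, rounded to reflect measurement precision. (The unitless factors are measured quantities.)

6 × 10^1 N

70.91 × 5.831 = 413.47621 → 413.5 N (4 s.f., last digit at the 10^-1 place).
5.714 × 62 = 354.268 → 3.5 × 10^2 N (2 s.f., last digit at the 10^1 place).
Difference: 59.20821 N; keep the coarser place, 10^1.
Result: 6 × 10^1 N.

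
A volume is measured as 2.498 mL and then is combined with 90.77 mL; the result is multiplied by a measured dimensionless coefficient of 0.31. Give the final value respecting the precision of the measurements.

2.498 mL + 90.77 mL = 93.268 mL; the sum is limited to 2 decimal places (4 s.f.).
Carrying full precision, 93.268 × 0.31 = 28.91308 mL; 0.31 has 2 s.f., so the result keeps min(4, 2) = 2 s.f.
Rounded to 2 significant figures: 29 mL.

29 mL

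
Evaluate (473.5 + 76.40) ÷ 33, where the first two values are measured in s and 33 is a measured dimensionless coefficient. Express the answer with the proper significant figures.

473.5 s + 76.40 s = 549.90 s; the sum is limited to 1 decimal place (4 s.f.).
Carrying full precision, 549.90 ÷ 33 = 16.6636363636… s; 33 has 2 s.f., so the result keeps min(4, 2) = 2 s.f.
Rounded to 2 significant figures: 17 s.

17 s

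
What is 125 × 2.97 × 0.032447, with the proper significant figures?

12.0

125 × 2.97 × 0.032447 = 12.04594875
Multiplication/division keeps the fewest significant figures: 125 → 3 s.f., 2.97 → 3 s.f., 0.032447 → 5 s.f.; limit is 3.
Rounded to 3 significant figures: 12.0.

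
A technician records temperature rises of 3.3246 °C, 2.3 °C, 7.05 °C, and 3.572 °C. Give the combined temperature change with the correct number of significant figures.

3.3246 °C + 2.3 °C + 7.05 °C + 3.572 °C = 16.2466 °C.
Addition/subtraction keeps the fewest decimal places: 3.3246 → 4 decimal places, 2.3 → 1 decimal place, 7.05 → 2 decimal places, 3.572 → 3 decimal places; limit is 1.
Rounded to 1 decimal place: 16.2 °C.

16.2 °C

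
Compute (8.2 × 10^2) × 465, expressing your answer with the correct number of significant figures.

3.8 × 10^5

(8.2 × 10^2) × 465 = 381300
Multiplication/division keeps the fewest significant figures: 8.2 × 10^2 → 2 s.f., 465 → 3 s.f.; limit is 2.
Rounded to 2 significant figures: 3.8 × 10^5.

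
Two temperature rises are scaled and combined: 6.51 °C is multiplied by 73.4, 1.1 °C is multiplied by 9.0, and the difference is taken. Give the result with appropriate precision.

468 °C

6.51 × 73.4 = 477.834 → 478 °C (3 s.f., last digit at the 10^0 place).
1.1 × 9.0 = 9.9 → 9.9 °C (2 s.f., last digit at the 10^-1 place).
Difference: 467.934 °C; keep the coarser place, 10^0.
Result: 468 °C.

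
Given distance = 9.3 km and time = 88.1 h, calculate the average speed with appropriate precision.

0.11 km/h

average speed = 9.3 km ÷ 88.1 h = 0.105561861521… km/h.
9.3 has 2 significant figures; 88.1 has 3.
Division/multiplication keeps the fewest: 2 significant figures.
Rounded: 0.11 km/h.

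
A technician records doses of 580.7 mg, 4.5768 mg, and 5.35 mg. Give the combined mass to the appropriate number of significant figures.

590.6 mg

580.7 mg + 4.5768 mg + 5.35 mg = 590.6268 mg.
Addition/subtraction keeps the fewest decimal places: 580.7 → 1 decimal place, 4.5768 → 4 decimal places, 5.35 → 2 decimal places; limit is 1.
Rounded to 1 decimal place: 590.6 mg.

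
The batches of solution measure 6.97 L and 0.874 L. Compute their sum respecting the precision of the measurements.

7.84 L

6.97 L + 0.874 L = 7.844 L.
Addition/subtraction keeps the fewest decimal places: 6.97 → 2 decimal places, 0.874 → 3 decimal places; limit is 2.
Rounded to 2 decimal places: 7.84 L.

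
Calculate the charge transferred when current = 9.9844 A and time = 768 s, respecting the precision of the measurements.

charge transferred = 9.9844 A × 768 s = 7668.0192 C.
9.9844 has 5 significant figures; 768 has 3.
Division/multiplication keeps the fewest: 3 significant figures.
Rounded: 7.67 × 10^3 C.

7.67 × 10^3 C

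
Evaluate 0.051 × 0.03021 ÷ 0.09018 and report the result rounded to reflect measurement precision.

0.017

0.051 × 0.03021 ÷ 0.09018 = 0.0170848303393…
Multiplication/division keeps the fewest significant figures: 0.051 → 2 s.f., 0.03021 → 4 s.f., 0.09018 → 4 s.f.; limit is 2.
Rounded to 2 significant figures: 0.017.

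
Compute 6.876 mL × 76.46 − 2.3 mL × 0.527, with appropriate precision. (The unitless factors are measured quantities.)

524.5 mL

6.876 × 76.46 = 525.73896 → 525.7 mL (4 s.f., last digit at the 10^-1 place).
2.3 × 0.527 = 1.2121 → 1.2 mL (2 s.f., last digit at the 10^-1 place).
Difference: 524.52686 mL; keep the coarser place, 10^-1.
Result: 524.5 mL.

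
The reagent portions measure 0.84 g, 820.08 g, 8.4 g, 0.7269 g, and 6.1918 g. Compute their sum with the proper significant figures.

0.84 g + 820.08 g + 8.4 g + 0.7269 g + 6.1918 g = 836.2387 g.
Addition/subtraction keeps the fewest decimal places: 0.84 → 2 decimal places, 820.08 → 2 decimal places, 8.4 → 1 decimal place, 0.7269 → 4 decimal places, 6.1918 → 4 decimal places; limit is 1.
Rounded to 1 decimal place: 836.2 g.

836.2 g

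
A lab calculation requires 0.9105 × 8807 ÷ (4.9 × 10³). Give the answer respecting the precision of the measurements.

1.6

0.9105 × 8807 ÷ (4.9 × 10³) = 1.63648438776…
Multiplication/division keeps the fewest significant figures: 0.9105 → 4 s.f., 8807 → 4 s.f., 4.9 × 10³ → 2 s.f.; limit is 2.
Rounded to 2 significant figures: 1.6.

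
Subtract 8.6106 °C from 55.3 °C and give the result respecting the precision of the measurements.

55.3 °C − 8.6106 °C = 46.6894 °C.
Addition/subtraction keeps the fewest decimal places: 55.3 → 1 decimal place, 8.6106 → 4 decimal places; limit is 1.
Rounded to 1 decimal place: 46.7 °C.

46.7 °C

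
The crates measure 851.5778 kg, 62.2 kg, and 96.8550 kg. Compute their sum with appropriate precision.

1010.6 kg

851.5778 kg + 62.2 kg + 96.8550 kg = 1010.6328 kg.
Addition/subtraction keeps the fewest decimal places: 851.5778 → 4 decimal places, 62.2 → 1 decimal place, 96.8550 → 4 decimal places; limit is 1.
Rounded to 1 decimal place: 1010.6 kg.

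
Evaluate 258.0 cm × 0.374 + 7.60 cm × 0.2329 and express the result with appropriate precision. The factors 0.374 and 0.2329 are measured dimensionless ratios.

258.0 × 0.374 = 96.492 → 96.5 cm (3 s.f., last digit at the 10^-1 place).
7.60 × 0.2329 = 1.77004 → 1.77 cm (3 s.f., last digit at the 10^-2 place).
Sum: 98.26204 cm; keep the coarser place, 10^-1.
Result: 98.3 cm.

98.3 cm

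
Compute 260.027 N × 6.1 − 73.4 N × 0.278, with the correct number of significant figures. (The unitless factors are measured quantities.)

260.027 × 6.1 = 1586.1647 → 1.6 × 10³ N (2 s.f., last digit at the 10^2 place).
73.4 × 0.278 = 20.4052 → 20.4 N (3 s.f., last digit at the 10^-1 place).
Difference: 1565.7595 N; keep the coarser place, 10^2.
Result: 1.6 × 10³ N.

1.6 × 10³ N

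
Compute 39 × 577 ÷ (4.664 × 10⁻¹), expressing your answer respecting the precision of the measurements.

4.8 × 10⁴

39 × 577 ÷ (4.664 × 10⁻¹) = 48248.2847341…
Multiplication/division keeps the fewest significant figures: 39 → 2 s.f., 577 → 3 s.f., 4.664 × 10⁻¹ → 4 s.f.; limit is 2.
Rounded to 2 significant figures: 4.8 × 10⁴.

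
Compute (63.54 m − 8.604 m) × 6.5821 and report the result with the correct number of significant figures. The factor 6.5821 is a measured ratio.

361.6 m

63.54 m − 8.604 m = 54.936 m; the difference is limited to 2 decimal places (4 s.f.).
Carrying full precision, 54.936 × 6.5821 = 361.5942456 m; 6.5821 has 5 s.f., so the result keeps min(4, 5) = 4 s.f.
Rounded to 4 significant figures: 361.6 m.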